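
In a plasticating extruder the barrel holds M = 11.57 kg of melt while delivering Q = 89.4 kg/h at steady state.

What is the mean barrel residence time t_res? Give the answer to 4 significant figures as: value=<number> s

Q_s = Q / 3600 = 89.4 / 3600 = 0.0248333 kg/s
Mean residence time: t_res = M/Q_s = 11.57 kg / 0.0248333 kg/s = 465.906 s

value=465.9 s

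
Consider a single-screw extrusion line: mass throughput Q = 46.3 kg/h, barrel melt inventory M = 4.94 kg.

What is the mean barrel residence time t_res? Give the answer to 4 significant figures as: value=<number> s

Convert throughput: Q = 46.3 kg/h = 46.3/3600 = 0.0128611 kg/s
t_res = M / Q_s = 4.94 / 0.0128611 = 384.104 s

value=384.1 s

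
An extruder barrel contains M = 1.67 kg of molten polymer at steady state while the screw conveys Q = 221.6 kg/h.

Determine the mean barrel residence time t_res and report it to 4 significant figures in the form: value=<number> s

Throughput in SI: Q_s = 221.6 kg/h ÷ 3600 s/h = 0.0615556 kg/s
t_res = M / Q_s = 1.67 / 0.0615556 = 27.13 s

value=27.13 s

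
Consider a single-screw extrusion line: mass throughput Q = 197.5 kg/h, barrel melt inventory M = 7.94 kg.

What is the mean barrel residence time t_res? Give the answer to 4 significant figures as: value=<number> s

value=144.7 s

Q_s = Q / 3600 = 197.5 / 3600 = 0.0548611 kg/s
t_res = M / Q_s = 7.94 / 0.0548611 = 144.729 s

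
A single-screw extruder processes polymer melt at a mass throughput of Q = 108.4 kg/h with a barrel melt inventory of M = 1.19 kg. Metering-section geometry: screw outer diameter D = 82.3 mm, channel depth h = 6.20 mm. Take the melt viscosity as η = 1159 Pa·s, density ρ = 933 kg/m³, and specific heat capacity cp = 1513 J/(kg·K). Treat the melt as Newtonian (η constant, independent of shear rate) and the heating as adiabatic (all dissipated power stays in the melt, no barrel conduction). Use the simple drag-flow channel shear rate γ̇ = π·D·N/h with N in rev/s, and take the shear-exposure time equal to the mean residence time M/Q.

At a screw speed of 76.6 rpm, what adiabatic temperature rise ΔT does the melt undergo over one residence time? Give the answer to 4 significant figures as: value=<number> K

Convert throughput: Q = 108.4 kg/h = 108.4/3600 = 0.0301111 kg/s
Mean residence time: t_res = M/Q_s = 1.19 kg / 0.0301111 kg/s = 39.5203 s
D = 82.3 mm = 0.0823 m;  h = 6.20 mm = 0.0062 m;  N = 76.6 rpm / 60 = 1.27667 rev/s
γ̇ = π D N / h = (π)(0.0823)(1.27667) / 0.0062 = 53.2397 s⁻¹
ΔT = η·γ̇²·t_res / (ρ·cp) = 1159 · (53.2397)² · 39.5203 / (933 · 1513) = 91.9717 K

value=91.97 K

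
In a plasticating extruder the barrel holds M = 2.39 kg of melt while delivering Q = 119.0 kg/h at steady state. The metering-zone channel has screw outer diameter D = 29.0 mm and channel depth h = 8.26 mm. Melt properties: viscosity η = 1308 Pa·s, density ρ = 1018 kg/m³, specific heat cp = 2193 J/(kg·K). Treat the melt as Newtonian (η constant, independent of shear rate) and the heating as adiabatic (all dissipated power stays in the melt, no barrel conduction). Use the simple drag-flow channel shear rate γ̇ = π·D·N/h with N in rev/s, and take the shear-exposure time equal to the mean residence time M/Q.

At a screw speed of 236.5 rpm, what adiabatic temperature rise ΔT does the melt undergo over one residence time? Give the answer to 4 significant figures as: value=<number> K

value=80.07 K

Convert throughput: Q = 119.0 kg/h = 119.0/3600 = 0.0330556 kg/s
t_res = M / Q_s = 2.39 / 0.0330556 = 72.3025 s
Convert to SI: D = 0.029 m, h = 0.00826 m, N = 236.5/60 = 3.94167 rev/s
Shear rate: γ̇ = πDN/h = π·0.029·3.94167/0.00826 = 43.4758 s⁻¹
Adiabatic rise: ΔT = η γ̇² t_res / (ρ cp) = 1308·(43.4758)²·72.3025 / (1018·2193) = 80.0701 K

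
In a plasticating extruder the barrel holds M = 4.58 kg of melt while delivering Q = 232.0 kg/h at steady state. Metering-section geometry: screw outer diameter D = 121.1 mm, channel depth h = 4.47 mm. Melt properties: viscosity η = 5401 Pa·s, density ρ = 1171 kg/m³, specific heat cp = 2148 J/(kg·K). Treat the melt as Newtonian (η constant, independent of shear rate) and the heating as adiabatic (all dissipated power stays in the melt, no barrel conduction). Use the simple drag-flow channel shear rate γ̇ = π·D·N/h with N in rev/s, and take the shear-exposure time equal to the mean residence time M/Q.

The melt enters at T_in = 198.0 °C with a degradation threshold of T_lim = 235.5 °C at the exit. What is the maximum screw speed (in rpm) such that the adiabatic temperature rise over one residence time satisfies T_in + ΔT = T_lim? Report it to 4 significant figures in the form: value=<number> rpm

Convert throughput: Q = 232.0 kg/h = 232.0/3600 = 0.0644444 kg/s
t_res = M / Q_s = 4.58 ÷ 0.0644444 = 71.069 s
Geometry in SI: D = 121.1 mm → 0.1211 m, h = 4.47 mm → 0.00447 m
ΔT_a = T_lim − T_in = 235.5 °C − 198.0 °C = 37.5 K
Invert ΔT = ηγ̇²t_res/(ρcp) for γ̇: γ̇_max² = ΔT_a ρ cp / (η t_res) = 37.5·1171·2148 / (5401·71.069) = 245.736 s⁻²
Take the square root: γ̇_max = √(245.736) = 15.676 s⁻¹
N_max = γ̇_max·h / (π·D) = 15.676 · 0.00447 / (π · 0.1211) = 0.184182 rev/s = 11.0509 rpm

value=11.05 rpm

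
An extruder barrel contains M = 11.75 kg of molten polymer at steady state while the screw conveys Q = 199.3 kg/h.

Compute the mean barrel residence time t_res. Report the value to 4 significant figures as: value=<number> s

Convert throughput: Q = 199.3 kg/h = 199.3/3600 = 0.0553611 kg/s
t_res = M / Q_s = 11.75 ÷ 0.0553611 = 212.243 s

value=212.2 s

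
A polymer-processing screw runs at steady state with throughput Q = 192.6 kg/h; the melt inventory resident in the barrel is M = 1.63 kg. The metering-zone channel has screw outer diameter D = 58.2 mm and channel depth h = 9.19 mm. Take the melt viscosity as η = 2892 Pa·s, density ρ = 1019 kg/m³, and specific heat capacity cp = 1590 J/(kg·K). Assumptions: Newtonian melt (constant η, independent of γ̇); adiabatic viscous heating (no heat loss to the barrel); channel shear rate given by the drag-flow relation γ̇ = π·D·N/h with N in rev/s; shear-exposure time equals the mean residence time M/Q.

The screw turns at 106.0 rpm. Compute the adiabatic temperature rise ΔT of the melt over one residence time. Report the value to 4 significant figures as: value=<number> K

value=67.19 K

Q_s = Q / 3600 = 192.6 / 3600 = 0.0535 kg/s
t_res = M / Q_s = 1.63 / 0.0535 = 30.4673 s
Convert to SI: D = 0.0582 m, h = 0.00919 m, N = 106.0/60 = 1.76667 rev/s
Shear rate: γ̇ = πDN/h = π·0.0582·1.76667/0.00919 = 35.1489 s⁻¹
ΔT = η·γ̇²·t_res / (ρ·cp) = 2892 · (35.1489)² · 30.4673 / (1019 · 1590) = 67.1869 K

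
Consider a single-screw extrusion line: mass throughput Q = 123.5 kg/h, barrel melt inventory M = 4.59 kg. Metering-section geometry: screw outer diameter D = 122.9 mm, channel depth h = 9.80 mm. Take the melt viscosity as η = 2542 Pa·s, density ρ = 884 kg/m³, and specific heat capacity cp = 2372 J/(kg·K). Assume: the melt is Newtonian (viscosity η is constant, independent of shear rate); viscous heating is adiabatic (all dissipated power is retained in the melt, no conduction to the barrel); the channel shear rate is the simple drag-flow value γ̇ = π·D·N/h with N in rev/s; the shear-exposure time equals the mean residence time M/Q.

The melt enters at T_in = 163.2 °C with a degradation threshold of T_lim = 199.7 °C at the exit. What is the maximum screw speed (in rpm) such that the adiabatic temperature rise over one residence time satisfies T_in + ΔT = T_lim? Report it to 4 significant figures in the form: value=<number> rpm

Convert throughput: Q = 123.5 kg/h = 123.5/3600 = 0.0343056 kg/s
Mean residence time: t_res = M/Q_s = 4.59 kg / 0.0343056 kg/s = 133.798 s
Convert to metres: D = 0.1229 m, h = 0.0098 m
ΔT_a = T_lim − T_in = 199.7 − 163.2 = 36.5 K
Invert ΔT = ηγ̇²t_res/(ρcp) for γ̇: γ̇_max² = ΔT_a ρ cp / (η t_res) = 36.5·884·2372 / (2542·133.798) = 225.028 s⁻²
γ̇_max = √225.028 = 15.0009 s⁻¹
N_max = γ̇_max·h / (π·D) = 15.0009 · 0.0098 / (π · 0.1229) = 0.380752 rev/s = 22.8451 rpm

value=22.85 rpm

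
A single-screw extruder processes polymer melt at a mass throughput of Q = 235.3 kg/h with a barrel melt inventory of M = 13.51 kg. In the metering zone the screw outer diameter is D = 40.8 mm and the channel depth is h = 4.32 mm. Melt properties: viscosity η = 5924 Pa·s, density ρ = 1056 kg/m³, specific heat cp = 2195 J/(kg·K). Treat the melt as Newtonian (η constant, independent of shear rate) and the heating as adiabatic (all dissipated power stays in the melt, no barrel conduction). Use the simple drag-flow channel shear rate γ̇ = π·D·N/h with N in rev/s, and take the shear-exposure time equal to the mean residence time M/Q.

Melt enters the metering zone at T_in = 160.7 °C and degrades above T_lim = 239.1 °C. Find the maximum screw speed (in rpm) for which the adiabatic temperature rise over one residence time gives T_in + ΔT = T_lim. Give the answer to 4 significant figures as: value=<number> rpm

value=24.64 rpm

Convert throughput: Q = 235.3 kg/h = 235.3/3600 = 0.0653611 kg/s
t_res = M / Q_s = 13.51 ÷ 0.0653611 = 206.698 s
Geometry in SI: D = 40.8 mm → 0.0408 m, h = 4.32 mm → 0.00432 m
ΔT_a = T_lim − T_in = 239.1 − 160.7 = 78.4 K
γ̇_max² = ΔT_a·ρ·cp / (η·t_res) = [78.4 × 1056 × 2195] / [5924 × 206.698] = 148.41 s⁻²
γ̇_max = √148.41 = 12.1824 s⁻¹
Solve γ̇ = πDN/h for N: N_max = γ̇_max·h/(π·D) = 12.1824 × 0.00432 / (π × 0.0408) = 0.410587 rev/s = 24.6352 rpm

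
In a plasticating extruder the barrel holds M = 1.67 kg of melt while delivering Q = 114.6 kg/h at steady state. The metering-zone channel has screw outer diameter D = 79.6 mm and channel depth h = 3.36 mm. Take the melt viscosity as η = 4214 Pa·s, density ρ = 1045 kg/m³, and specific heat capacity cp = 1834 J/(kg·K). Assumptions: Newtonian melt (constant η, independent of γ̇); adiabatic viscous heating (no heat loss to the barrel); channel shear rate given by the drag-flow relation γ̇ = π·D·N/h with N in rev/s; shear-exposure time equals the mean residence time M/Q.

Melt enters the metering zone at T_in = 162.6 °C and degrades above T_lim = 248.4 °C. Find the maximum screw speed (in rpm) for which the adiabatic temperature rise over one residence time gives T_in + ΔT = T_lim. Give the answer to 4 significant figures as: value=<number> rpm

value=21.99 rpm

Throughput in SI: Q_s = 114.6 kg/h ÷ 3600 s/h = 0.0318333 kg/s
Mean residence time: t_res = M/Q_s = 1.67 kg / 0.0318333 kg/s = 52.4607 s
Convert to metres: D = 0.0796 m, h = 0.00336 m
ΔT_a = T_lim − T_in = 248.4 − 162.6 = 85.8 K
γ̇_max² = ΔT_a·ρ·cp/(η·t_res) = 85.8·1045·1834/(4214·52.4607) = 743.831 s⁻²
Take the square root: γ̇_max = √(743.831) = 27.2733 s⁻¹
N_max = γ̇_max h / (πD) = 27.2733·0.00336/(π·0.0796) = 0.366449 rev/s → ×60 = 21.9869 rpm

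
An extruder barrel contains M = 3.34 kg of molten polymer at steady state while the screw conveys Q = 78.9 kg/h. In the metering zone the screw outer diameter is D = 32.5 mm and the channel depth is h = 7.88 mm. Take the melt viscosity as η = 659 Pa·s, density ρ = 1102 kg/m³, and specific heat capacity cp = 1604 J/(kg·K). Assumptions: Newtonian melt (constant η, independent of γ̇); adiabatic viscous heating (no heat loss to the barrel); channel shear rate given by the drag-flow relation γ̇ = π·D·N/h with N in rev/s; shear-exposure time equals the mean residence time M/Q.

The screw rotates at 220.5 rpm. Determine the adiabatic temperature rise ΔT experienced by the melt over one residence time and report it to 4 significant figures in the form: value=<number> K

Convert throughput: Q = 78.9 kg/h = 78.9/3600 = 0.0219167 kg/s
t_res = M / Q_s = 3.34 / 0.0219167 = 152.395 s
Geometry in metres: D = 32.5 mm → 0.0325 m, h = 7.88 mm → 0.00788 m; screw speed N = 220.5 rpm = 3.675 rev/s
γ̇ = π D N / h = (π)(0.0325)(3.675) / 0.00788 = 47.6173 s⁻¹
Adiabatic rise: ΔT = η γ̇² t_res / (ρ cp) = 659·(47.6173)²·152.395 / (1102·1604) = 128.825 K

value=128.8 K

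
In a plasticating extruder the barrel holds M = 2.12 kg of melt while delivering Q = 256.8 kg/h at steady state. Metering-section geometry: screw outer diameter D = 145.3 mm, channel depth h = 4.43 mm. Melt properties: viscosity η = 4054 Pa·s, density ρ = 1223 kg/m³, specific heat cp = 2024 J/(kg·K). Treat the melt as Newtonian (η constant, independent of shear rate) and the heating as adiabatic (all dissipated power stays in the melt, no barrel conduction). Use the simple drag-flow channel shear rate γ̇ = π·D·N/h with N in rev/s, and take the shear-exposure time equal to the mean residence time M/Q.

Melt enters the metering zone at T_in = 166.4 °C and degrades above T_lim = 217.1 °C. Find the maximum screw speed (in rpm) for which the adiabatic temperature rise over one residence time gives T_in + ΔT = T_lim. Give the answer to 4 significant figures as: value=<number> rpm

Convert throughput: Q = 256.8 kg/h = 256.8/3600 = 0.0713333 kg/s
t_res = M / Q_s = 2.12 ÷ 0.0713333 = 29.7196 s
Geometry in SI: D = 145.3 mm → 0.1453 m, h = 4.43 mm → 0.00443 m
Allowable rise: ΔT_a = T_lim − T_in = 217.1 − 166.4 = 50.7 K
Invert ΔT = ηγ̇²t_res/(ρcp) for γ̇: γ̇_max² = ΔT_a ρ cp / (η t_res) = 50.7·1223·2024 / (4054·29.7196) = 1041.64 s⁻²
γ̇_max = √1041.64 = 32.2745 s⁻¹
N_max = γ̇_max h / (πD) = 32.2745·0.00443/(π·0.1453) = 0.313218 rev/s → ×60 = 18.7931 rpm

value=18.79 rpm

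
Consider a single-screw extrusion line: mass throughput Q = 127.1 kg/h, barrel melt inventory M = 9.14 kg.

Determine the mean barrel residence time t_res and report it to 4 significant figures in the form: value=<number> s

Throughput in SI: Q_s = 127.1 kg/h ÷ 3600 s/h = 0.0353056 kg/s
t_res = M / Q_s = 9.14 / 0.0353056 = 258.883 s

value=258.9 s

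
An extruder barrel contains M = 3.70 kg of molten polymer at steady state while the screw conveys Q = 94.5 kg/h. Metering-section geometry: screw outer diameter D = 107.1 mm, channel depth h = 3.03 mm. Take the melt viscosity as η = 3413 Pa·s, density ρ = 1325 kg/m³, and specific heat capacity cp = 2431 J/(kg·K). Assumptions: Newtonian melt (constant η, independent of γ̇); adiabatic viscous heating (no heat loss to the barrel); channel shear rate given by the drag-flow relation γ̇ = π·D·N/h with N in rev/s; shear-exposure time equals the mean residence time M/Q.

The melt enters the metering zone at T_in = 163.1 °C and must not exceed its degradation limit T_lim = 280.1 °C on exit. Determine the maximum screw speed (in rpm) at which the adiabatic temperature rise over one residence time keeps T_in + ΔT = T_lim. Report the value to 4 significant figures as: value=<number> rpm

Q_s = Q / 3600 = 94.5 / 3600 = 0.02625 kg/s
t_res = M / Q_s = 3.70 ÷ 0.02625 = 140.952 s
D = 107.1 mm = 0.1071 m;  h = 3.03 mm = 0.00303 m
ΔT_a = T_lim − T_in = 280.1 − 163.1 = 117 K
γ̇_max² = ΔT_a·ρ·cp/(η·t_res) = 117·1325·2431/(3413·140.952) = 783.39 s⁻²
γ̇_max = √783.39 = 27.9891 s⁻¹
Solve γ̇ = πDN/h for N: N_max = γ̇_max·h/(π·D) = 27.9891 × 0.00303 / (π × 0.1071) = 0.252053 rev/s = 15.1232 rpm

value=15.12 rpm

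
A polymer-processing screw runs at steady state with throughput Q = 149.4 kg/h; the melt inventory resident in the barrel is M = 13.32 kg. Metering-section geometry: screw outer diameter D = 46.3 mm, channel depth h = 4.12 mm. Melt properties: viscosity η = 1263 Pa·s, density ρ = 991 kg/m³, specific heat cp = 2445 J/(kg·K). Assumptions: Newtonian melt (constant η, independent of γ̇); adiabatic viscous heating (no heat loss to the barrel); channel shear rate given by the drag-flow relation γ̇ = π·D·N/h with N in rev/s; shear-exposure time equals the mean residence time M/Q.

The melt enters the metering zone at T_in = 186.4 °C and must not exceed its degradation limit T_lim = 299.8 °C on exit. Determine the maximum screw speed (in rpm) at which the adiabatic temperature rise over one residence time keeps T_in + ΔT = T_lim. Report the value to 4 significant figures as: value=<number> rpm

value=44.25 rpm

Q_s = Q / 3600 = 149.4 / 3600 = 0.0415 kg/s
t_res = M / Q_s = 13.32 / 0.0415 = 320.964 s
Geometry in SI: D = 46.3 mm → 0.0463 m, h = 4.12 mm → 0.00412 m
Allowable rise: ΔT_a = T_lim − T_in = 299.8 − 186.4 = 113.4 K
Invert ΔT = ηγ̇²t_res/(ρcp) for γ̇: γ̇_max² = ΔT_a ρ cp / (η t_res) = 113.4·991·2445 / (1263·320.964) = 677.807 s⁻²
Take the square root: γ̇_max = √(677.807) = 26.0347 s⁻¹
N_max = γ̇_max h / (πD) = 26.0347·0.00412/(π·0.0463) = 0.737428 rev/s → ×60 = 44.2457 rpm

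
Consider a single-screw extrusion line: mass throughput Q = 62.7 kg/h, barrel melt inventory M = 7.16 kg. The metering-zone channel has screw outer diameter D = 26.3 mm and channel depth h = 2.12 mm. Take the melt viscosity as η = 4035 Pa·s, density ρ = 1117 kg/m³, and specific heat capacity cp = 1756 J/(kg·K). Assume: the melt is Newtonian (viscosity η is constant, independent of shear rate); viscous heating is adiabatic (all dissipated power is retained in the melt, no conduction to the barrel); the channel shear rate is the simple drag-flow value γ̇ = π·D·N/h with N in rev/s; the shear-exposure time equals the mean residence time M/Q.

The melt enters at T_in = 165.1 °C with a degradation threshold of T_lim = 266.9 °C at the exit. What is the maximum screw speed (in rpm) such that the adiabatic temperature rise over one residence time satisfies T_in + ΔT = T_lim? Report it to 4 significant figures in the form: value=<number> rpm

Q_s = Q / 3600 = 62.7 / 3600 = 0.0174167 kg/s
t_res = M / Q_s = 7.16 ÷ 0.0174167 = 411.1 s
Geometry in SI: D = 26.3 mm → 0.0263 m, h = 2.12 mm → 0.00212 m
ΔT_a = T_lim − T_in = 266.9 − 165.1 = 101.8 K
Invert ΔT = ηγ̇²t_res/(ρcp) for γ̇: γ̇_max² = ΔT_a ρ cp / (η t_res) = 101.8·1117·1756 / (4035·411.1) = 120.374 s⁻²
γ̇_max = √120.374 = 10.9715 s⁻¹
N_max = γ̇_max·h / (π·D) = 10.9715 · 0.00212 / (π · 0.0263) = 0.281512 rev/s = 16.8907 rpm

value=16.89 rpm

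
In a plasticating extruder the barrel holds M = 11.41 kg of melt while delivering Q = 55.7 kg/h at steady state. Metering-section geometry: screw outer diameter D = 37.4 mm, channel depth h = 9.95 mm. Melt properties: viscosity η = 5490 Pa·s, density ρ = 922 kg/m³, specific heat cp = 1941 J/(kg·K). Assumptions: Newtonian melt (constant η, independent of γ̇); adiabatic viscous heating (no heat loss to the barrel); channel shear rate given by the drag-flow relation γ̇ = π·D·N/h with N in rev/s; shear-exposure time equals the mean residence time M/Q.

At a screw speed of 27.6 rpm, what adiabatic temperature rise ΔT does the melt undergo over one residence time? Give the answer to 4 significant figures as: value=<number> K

Throughput in SI: Q_s = 55.7 kg/h ÷ 3600 s/h = 0.0154722 kg/s
t_res = M / Q_s = 11.41 / 0.0154722 = 737.451 s
Geometry in metres: D = 37.4 mm → 0.0374 m, h = 9.95 mm → 0.00995 m; screw speed N = 27.6 rpm = 0.46 rev/s
γ̇ = π·D·N / h = π · 0.0374 · 0.46 / 0.00995 = 5.43196 s⁻¹
ΔT = η·γ̇²·t_res/(ρ·cp) = [5490 × 5.43196² × 737.451] / [922 × 1941] = 66.7515 K

value=66.75 K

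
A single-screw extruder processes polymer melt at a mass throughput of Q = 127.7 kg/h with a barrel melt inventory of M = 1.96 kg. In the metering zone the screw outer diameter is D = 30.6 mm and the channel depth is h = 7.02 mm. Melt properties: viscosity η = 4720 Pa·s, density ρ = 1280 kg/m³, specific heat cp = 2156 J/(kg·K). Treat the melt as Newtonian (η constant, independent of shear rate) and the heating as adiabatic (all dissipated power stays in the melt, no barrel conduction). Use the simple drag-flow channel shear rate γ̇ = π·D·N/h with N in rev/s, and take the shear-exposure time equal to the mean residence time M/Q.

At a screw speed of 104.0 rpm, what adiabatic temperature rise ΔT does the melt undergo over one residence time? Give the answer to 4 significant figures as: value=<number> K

value=53.25 K

Q_s = Q / 3600 = 127.7 / 3600 = 0.0354722 kg/s
Mean residence time: t_res = M/Q_s = 1.96 kg / 0.0354722 kg/s = 55.2545 s
Geometry in metres: D = 30.6 mm → 0.0306 m, h = 7.02 mm → 0.00702 m; screw speed N = 104.0 rpm = 1.73333 rev/s
γ̇ = π·D·N / h = π · 0.0306 · 1.73333 / 0.00702 = 23.7365 s⁻¹
Adiabatic rise: ΔT = η γ̇² t_res / (ρ cp) = 4720·(23.7365)²·55.2545 / (1280·2156) = 53.2456 K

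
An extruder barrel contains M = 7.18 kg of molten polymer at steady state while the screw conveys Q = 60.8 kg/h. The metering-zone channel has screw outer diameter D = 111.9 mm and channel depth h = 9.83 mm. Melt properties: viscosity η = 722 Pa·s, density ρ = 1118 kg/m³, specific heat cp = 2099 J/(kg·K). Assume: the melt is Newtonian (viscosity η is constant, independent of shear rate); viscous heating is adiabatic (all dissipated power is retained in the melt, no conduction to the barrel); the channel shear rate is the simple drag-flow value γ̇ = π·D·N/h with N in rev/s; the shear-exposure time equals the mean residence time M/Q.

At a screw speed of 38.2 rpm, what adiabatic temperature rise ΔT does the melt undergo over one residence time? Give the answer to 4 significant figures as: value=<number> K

value=67.81 K

Convert throughput: Q = 60.8 kg/h = 60.8/3600 = 0.0168889 kg/s
t_res = M / Q_s = 7.18 ÷ 0.0168889 = 425.132 s
Geometry in metres: D = 111.9 mm → 0.1119 m, h = 9.83 mm → 0.00983 m; screw speed N = 38.2 rpm = 0.636667 rev/s
γ̇ = π D N / h = (π)(0.1119)(0.636667) / 0.00983 = 22.7687 s⁻¹
Adiabatic rise: ΔT = η γ̇² t_res / (ρ cp) = 722·(22.7687)²·425.132 / (1118·2099) = 67.8084 K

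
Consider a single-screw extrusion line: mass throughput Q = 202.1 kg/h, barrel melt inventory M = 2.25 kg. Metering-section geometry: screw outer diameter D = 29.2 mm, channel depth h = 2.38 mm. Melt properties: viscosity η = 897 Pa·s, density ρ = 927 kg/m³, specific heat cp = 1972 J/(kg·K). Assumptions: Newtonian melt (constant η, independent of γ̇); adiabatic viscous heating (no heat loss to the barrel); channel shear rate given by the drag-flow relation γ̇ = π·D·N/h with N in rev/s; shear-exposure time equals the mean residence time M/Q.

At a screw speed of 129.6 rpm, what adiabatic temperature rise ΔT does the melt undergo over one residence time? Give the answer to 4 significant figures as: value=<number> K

Convert throughput: Q = 202.1 kg/h = 202.1/3600 = 0.0561389 kg/s
Mean residence time: t_res = M/Q_s = 2.25 kg / 0.0561389 kg/s = 40.0792 s
Convert to SI: D = 0.0292 m, h = 0.00238 m, N = 129.6/60 = 2.16 rev/s
γ̇ = π·D·N / h = π · 0.0292 · 2.16 / 0.00238 = 83.2548 s⁻¹
Adiabatic rise: ΔT = η γ̇² t_res / (ρ cp) = 897·(83.2548)²·40.0792 / (927·1972) = 136.315 K

value=136.3 K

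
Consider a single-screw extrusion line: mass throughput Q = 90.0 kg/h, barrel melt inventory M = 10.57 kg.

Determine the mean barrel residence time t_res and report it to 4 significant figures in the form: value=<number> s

Convert throughput: Q = 90.0 kg/h = 90.0/3600 = 0.025 kg/s
t_res = M / Q_s = 10.57 ÷ 0.025 = 422.8 s

value=422.8 s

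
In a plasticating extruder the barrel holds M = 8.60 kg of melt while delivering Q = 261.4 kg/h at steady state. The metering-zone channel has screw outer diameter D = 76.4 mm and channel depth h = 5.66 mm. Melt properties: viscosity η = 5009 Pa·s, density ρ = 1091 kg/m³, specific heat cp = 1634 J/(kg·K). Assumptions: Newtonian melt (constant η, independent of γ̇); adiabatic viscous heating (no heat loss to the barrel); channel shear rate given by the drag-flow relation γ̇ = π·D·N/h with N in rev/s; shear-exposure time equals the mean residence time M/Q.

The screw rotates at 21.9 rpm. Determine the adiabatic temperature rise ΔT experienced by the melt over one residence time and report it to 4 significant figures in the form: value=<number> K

value=79.73 K

Convert throughput: Q = 261.4 kg/h = 261.4/3600 = 0.0726111 kg/s
t_res = M / Q_s = 8.60 / 0.0726111 = 118.439 s
D = 76.4 mm = 0.0764 m;  h = 5.66 mm = 0.00566 m;  N = 21.9 rpm / 60 = 0.365 rev/s
Shear rate: γ̇ = πDN/h = π·0.0764·0.365/0.00566 = 15.4782 s⁻¹
ΔT = η·γ̇²·t_res/(ρ·cp) = [5009 × 15.4782² × 118.439] / [1091 × 1634] = 79.7276 K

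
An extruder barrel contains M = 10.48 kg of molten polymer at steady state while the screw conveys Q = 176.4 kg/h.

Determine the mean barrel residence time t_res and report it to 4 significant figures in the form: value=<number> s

value=213.9 s

Q_s = Q / 3600 = 176.4 / 3600 = 0.049 kg/s
Mean residence time: t_res = M/Q_s = 10.48 kg / 0.049 kg/s = 213.878 s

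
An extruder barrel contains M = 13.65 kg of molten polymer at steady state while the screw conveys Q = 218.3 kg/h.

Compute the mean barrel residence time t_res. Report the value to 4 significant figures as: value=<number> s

value=225.1 s

Convert throughput: Q = 218.3 kg/h = 218.3/3600 = 0.0606389 kg/s
Mean residence time: t_res = M/Q_s = 13.65 kg / 0.0606389 kg/s = 225.103 s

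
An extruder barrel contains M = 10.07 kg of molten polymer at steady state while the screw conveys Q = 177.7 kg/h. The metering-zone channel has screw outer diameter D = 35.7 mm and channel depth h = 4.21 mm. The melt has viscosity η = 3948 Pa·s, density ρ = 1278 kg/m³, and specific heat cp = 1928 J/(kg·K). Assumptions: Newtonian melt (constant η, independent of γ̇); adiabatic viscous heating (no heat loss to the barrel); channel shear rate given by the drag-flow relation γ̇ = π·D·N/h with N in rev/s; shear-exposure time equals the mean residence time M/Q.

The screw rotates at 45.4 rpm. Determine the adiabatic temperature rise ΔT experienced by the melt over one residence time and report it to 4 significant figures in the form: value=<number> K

Convert throughput: Q = 177.7 kg/h = 177.7/3600 = 0.0493611 kg/s
Mean residence time: t_res = M/Q_s = 10.07 kg / 0.0493611 kg/s = 204.007 s
Geometry in metres: D = 35.7 mm → 0.0357 m, h = 4.21 mm → 0.00421 m; screw speed N = 45.4 rpm = 0.756667 rev/s
Shear rate: γ̇ = πDN/h = π·0.0357·0.756667/0.00421 = 20.1577 s⁻¹
Adiabatic rise: ΔT = η γ̇² t_res / (ρ cp) = 3948·(20.1577)²·204.007 / (1278·1928) = 132.82 K

value=132.8 K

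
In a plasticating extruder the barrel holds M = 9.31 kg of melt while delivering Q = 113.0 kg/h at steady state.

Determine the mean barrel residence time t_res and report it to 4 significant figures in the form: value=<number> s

Throughput in SI: Q_s = 113.0 kg/h ÷ 3600 s/h = 0.0313889 kg/s
t_res = M / Q_s = 9.31 / 0.0313889 = 296.602 s

value=296.6 s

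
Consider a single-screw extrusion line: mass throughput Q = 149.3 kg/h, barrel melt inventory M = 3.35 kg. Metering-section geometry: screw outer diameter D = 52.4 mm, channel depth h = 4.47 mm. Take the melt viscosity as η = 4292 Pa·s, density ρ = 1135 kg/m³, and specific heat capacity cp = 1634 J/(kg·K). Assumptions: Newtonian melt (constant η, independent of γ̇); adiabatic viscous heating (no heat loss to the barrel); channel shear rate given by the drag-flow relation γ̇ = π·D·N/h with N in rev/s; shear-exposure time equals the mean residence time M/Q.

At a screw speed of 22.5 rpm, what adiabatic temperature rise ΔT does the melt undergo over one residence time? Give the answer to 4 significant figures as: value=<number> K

value=35.65 K

Throughput in SI: Q_s = 149.3 kg/h ÷ 3600 s/h = 0.0414722 kg/s
t_res = M / Q_s = 3.35 ÷ 0.0414722 = 80.777 s
D = 52.4 mm = 0.0524 m;  h = 4.47 mm = 0.00447 m;  N = 22.5 rpm / 60 = 0.375 rev/s
γ̇ = π D N / h = (π)(0.0524)(0.375) / 0.00447 = 13.8104 s⁻¹
Adiabatic rise: ΔT = η γ̇² t_res / (ρ cp) = 4292·(13.8104)²·80.777 / (1135·1634) = 35.6541 K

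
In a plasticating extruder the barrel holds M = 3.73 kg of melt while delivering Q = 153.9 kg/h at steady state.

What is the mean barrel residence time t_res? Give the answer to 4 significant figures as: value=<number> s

Convert throughput: Q = 153.9 kg/h = 153.9/3600 = 0.04275 kg/s
Mean residence time: t_res = M/Q_s = 3.73 kg / 0.04275 kg/s = 87.2515 s

value=87.25 s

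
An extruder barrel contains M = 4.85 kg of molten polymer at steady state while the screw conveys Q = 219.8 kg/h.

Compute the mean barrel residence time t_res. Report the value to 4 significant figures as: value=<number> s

value=79.44 s

Throughput in SI: Q_s = 219.8 kg/h ÷ 3600 s/h = 0.0610556 kg/s
t_res = M / Q_s = 4.85 / 0.0610556 = 79.4359 s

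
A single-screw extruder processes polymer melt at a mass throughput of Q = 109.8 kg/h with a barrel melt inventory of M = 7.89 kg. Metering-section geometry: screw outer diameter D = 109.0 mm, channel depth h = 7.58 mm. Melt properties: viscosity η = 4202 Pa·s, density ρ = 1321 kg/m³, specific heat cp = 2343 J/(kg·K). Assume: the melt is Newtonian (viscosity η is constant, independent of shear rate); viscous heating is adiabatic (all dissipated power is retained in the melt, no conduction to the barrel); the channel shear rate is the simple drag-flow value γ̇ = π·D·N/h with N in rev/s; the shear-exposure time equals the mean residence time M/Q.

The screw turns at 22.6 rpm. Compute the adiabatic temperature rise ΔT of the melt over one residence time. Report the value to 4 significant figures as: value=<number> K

value=101.7 K

Q_s = Q / 3600 = 109.8 / 3600 = 0.0305 kg/s
t_res = M / Q_s = 7.89 / 0.0305 = 258.689 s
Convert to SI: D = 0.109 m, h = 0.00758 m, N = 22.6/60 = 0.376667 rev/s
γ̇ = π·D·N / h = π · 0.109 · 0.376667 / 0.00758 = 17.0163 s⁻¹
Adiabatic rise: ΔT = η γ̇² t_res / (ρ cp) = 4202·(17.0163)²·258.689 / (1321·2343) = 101.692 K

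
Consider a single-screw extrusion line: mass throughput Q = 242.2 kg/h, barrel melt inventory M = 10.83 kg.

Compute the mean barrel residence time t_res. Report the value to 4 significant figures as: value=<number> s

Q_s = Q / 3600 = 242.2 / 3600 = 0.0672778 kg/s
t_res = M / Q_s = 10.83 / 0.0672778 = 160.974 s

value=161.0 s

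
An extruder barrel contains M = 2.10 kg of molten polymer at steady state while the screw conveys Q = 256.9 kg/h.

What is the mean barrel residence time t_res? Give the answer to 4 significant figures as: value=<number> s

Q_s = Q / 3600 = 256.9 / 3600 = 0.0713611 kg/s
t_res = M / Q_s = 2.10 ÷ 0.0713611 = 29.4278 s

value=29.43 s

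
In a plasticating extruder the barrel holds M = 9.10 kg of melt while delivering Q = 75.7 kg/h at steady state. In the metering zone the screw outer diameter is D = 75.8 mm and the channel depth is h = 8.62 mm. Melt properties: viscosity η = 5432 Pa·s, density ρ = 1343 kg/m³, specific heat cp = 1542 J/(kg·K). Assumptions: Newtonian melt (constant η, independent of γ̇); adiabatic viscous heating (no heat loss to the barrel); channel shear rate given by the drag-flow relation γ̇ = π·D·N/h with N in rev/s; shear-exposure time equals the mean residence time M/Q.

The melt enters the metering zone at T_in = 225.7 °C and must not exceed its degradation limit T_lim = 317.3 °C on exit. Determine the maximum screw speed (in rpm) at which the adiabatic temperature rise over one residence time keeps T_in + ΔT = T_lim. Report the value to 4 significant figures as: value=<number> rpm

Q_s = Q / 3600 = 75.7 / 3600 = 0.0210278 kg/s
t_res = M / Q_s = 9.10 / 0.0210278 = 432.761 s
Geometry in SI: D = 75.8 mm → 0.0758 m, h = 8.62 mm → 0.00862 m
ΔT_a = T_lim − T_in = 317.3 °C − 225.7 °C = 91.6 K
Invert ΔT = ηγ̇²t_res/(ρcp) for γ̇: γ̇_max² = ΔT_a ρ cp / (η t_res) = 91.6·1343·1542 / (5432·432.761) = 80.6953 s⁻²
γ̇_max = √80.6953 = 8.98305 s⁻¹
N_max = γ̇_max h / (πD) = 8.98305·0.00862/(π·0.0758) = 0.325171 rev/s → ×60 = 19.5103 rpm

value=19.51 rpm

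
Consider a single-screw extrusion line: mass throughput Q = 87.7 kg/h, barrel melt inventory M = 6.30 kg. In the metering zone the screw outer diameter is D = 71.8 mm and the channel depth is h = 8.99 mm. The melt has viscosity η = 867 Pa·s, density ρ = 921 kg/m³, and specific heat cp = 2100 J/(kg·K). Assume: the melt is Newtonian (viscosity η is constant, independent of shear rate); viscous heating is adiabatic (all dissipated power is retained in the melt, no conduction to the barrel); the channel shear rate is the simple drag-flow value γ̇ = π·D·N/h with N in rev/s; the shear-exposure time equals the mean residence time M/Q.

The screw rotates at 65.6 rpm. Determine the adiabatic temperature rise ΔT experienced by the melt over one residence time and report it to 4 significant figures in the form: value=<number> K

value=87.24 K

Convert throughput: Q = 87.7 kg/h = 87.7/3600 = 0.0243611 kg/s
t_res = M / Q_s = 6.30 ÷ 0.0243611 = 258.609 s
Geometry in metres: D = 71.8 mm → 0.0718 m, h = 8.99 mm → 0.00899 m; screw speed N = 65.6 rpm = 1.09333 rev/s
Shear rate: γ̇ = πDN/h = π·0.0718·1.09333/0.00899 = 27.4326 s⁻¹
ΔT = η·γ̇²·t_res/(ρ·cp) = [867 × 27.4326² × 258.609] / [921 × 2100] = 87.2405 K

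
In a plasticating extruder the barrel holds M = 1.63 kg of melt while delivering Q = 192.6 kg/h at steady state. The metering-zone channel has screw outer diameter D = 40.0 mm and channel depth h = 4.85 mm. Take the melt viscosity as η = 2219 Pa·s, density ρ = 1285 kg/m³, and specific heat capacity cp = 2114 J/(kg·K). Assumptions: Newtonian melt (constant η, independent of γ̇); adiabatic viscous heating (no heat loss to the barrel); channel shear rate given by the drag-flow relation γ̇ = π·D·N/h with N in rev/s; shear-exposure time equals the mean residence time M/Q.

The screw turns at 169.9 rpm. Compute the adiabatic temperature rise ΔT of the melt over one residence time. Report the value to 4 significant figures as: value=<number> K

value=134.0 K

Q_s = Q / 3600 = 192.6 / 3600 = 0.0535 kg/s
t_res = M / Q_s = 1.63 / 0.0535 = 30.4673 s
Convert to SI: D = 0.04 m, h = 0.00485 m, N = 169.9/60 = 2.83167 rev/s
γ̇ = π·D·N / h = π · 0.04 · 2.83167 / 0.00485 = 73.3686 s⁻¹
ΔT = η·γ̇²·t_res/(ρ·cp) = [2219 × 73.3686² × 30.4673] / [1285 × 2114] = 133.969 K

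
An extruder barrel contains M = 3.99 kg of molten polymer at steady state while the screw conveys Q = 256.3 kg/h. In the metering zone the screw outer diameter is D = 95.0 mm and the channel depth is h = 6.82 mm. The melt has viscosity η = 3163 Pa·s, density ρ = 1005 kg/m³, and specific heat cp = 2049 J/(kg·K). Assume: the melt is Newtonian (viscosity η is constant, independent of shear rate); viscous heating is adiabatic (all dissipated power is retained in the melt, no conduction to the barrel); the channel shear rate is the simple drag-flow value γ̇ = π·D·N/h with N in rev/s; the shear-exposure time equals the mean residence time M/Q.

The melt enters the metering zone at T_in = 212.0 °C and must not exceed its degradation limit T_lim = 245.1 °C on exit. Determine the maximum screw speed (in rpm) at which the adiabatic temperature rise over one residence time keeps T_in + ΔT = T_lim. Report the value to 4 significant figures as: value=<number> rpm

value=26.89 rpm

Q_s = Q / 3600 = 256.3 / 3600 = 0.0711944 kg/s
Mean residence time: t_res = M/Q_s = 3.99 kg / 0.0711944 kg/s = 56.0437 s
Convert to metres: D = 0.095 m, h = 0.00682 m
Allowable rise: ΔT_a = T_lim − T_in = 245.1 − 212.0 = 33.1 K
Invert ΔT = ηγ̇²t_res/(ρcp) for γ̇: γ̇_max² = ΔT_a ρ cp / (η t_res) = 33.1·1005·2049 / (3163·56.0437) = 384.512 s⁻²
γ̇_max = sqrt(384.512) = 19.609 s⁻¹
N_max = γ̇_max·h / (π·D) = 19.609 · 0.00682 / (π · 0.095) = 0.448091 rev/s = 26.8854 rpm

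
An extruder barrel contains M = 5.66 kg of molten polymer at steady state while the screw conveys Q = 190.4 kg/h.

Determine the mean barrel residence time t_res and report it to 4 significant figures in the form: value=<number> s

value=107.0 s

Throughput in SI: Q_s = 190.4 kg/h ÷ 3600 s/h = 0.0528889 kg/s
Mean residence time: t_res = M/Q_s = 5.66 kg / 0.0528889 kg/s = 107.017 s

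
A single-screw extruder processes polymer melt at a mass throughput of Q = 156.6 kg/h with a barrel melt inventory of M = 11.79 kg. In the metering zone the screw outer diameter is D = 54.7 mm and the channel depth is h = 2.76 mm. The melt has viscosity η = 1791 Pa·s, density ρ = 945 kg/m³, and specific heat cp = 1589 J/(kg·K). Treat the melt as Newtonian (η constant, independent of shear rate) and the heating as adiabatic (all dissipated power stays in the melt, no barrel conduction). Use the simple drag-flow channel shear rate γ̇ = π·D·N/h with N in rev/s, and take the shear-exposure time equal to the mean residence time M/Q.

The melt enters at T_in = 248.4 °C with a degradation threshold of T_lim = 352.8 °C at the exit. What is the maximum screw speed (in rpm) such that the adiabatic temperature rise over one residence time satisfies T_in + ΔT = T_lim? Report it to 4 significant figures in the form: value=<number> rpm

value=17.32 rpm

Q_s = Q / 3600 = 156.6 / 3600 = 0.0435 kg/s
t_res = M / Q_s = 11.79 / 0.0435 = 271.034 s
D = 54.7 mm = 0.0547 m;  h = 2.76 mm = 0.00276 m
Allowable rise: ΔT_a = T_lim − T_in = 352.8 − 248.4 = 104.4 K
γ̇_max² = ΔT_a·ρ·cp / (η·t_res) = [104.4 × 945 × 1589] / [1791 × 271.034] = 322.951 s⁻²
γ̇_max = sqrt(322.951) = 17.9708 s⁻¹
N_max = γ̇_max·h / (π·D) = 17.9708 · 0.00276 / (π · 0.0547) = 0.288629 rev/s = 17.3177 rpm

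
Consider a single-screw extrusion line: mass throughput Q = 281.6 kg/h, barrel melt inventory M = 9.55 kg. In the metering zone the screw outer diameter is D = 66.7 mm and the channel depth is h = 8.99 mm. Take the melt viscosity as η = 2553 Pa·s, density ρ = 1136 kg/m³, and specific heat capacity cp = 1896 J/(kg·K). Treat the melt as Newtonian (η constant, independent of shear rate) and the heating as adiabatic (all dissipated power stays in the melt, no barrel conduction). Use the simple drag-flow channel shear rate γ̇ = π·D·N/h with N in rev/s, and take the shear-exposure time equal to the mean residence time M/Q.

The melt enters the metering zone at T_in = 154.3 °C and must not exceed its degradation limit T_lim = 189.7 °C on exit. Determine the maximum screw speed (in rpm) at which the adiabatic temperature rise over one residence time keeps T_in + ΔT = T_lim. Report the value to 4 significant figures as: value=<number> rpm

Q_s = Q / 3600 = 281.6 / 3600 = 0.0782222 kg/s
Mean residence time: t_res = M/Q_s = 9.55 kg / 0.0782222 kg/s = 122.088 s
D = 66.7 mm = 0.0667 m;  h = 8.99 mm = 0.00899 m
ΔT_a = T_lim − T_in = 189.7 − 154.3 = 35.4 K
γ̇_max² = ΔT_a·ρ·cp/(η·t_res) = 35.4·1136·1896/(2553·122.088) = 244.622 s⁻²
γ̇_max = √244.622 = 15.6404 s⁻¹
Solve γ̇ = πDN/h for N: N_max = γ̇_max·h/(π·D) = 15.6404 × 0.00899 / (π × 0.0667) = 0.671015 rev/s = 40.2609 rpm

value=40.26 rpm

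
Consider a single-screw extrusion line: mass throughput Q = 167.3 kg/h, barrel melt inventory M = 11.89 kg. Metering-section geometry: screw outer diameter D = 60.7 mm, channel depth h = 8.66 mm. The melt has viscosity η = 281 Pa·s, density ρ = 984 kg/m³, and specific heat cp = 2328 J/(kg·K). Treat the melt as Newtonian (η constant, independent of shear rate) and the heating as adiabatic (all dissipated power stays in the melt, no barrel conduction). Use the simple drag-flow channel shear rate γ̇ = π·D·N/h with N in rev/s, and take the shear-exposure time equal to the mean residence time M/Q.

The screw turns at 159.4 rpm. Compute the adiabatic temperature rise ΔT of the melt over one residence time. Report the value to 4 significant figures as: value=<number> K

value=107.4 K

Q_s = Q / 3600 = 167.3 / 3600 = 0.0464722 kg/s
t_res = M / Q_s = 11.89 / 0.0464722 = 255.852 s
Geometry in metres: D = 60.7 mm → 0.0607 m, h = 8.66 mm → 0.00866 m; screw speed N = 159.4 rpm = 2.65667 rev/s
γ̇ = π D N / h = (π)(0.0607)(2.65667) / 0.00866 = 58.5003 s⁻¹
ΔT = η·γ̇²·t_res / (ρ·cp) = 281 · (58.5003)² · 255.852 / (984 · 2328) = 107.407 K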